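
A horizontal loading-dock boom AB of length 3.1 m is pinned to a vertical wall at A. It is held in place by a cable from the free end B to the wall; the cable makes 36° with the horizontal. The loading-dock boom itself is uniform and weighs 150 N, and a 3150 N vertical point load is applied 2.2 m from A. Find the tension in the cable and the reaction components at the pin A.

T = 3931 N, A_x = 3180 N, A_y = 989.5 N

ΣM about A: T·sin36°·3.1 − 150·1.55 − 3150·2.2 = 0 → T = 7162.5/(3.1·0.587785) = 3930.83 ≈ 3931 N.
ΣF_x = 0: A_x − T·cos36° = 0 → A_x = 3930.83 × 0.809017 = 3180 N.
ΣF_y = 0: A_y + T·sin36° − 150 − 3150 = 0 → A_y = 3300 − 3930.83 × 0.587785 = 989.5 N.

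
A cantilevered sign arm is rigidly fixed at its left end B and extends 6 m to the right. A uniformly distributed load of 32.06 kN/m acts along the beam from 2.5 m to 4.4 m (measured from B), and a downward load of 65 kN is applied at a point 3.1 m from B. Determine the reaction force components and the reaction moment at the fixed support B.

B_x = 0, B_y = 125.9 kN, M_B = 411.7 kN·m

Resultant of the distributed load: 32.06 × 1.9 = 60.914 kN at 3.45 m from B.
ΣF_x = 0: B_x = 0.
ΣF_y = 0: B_y − 32.06·1.9 − 65 = 0 → B_y = 125.9 kN.
ΣM about B: M_B − (32.06·1.9)·3.45 − 65·3.1 = 0 → M_B = 411.7 kN·m.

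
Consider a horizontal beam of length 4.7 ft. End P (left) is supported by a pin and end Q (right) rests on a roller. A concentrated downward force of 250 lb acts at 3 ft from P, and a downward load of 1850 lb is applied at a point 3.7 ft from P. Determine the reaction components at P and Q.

P_x = 0, P_y = 484.0 lb, Q_y = 1616 lb

Moments about P: Q_y·4.7 − 250·3 − 1850·3.7 = 0 → Q_y = 7595/4.7 = 1615.96 ≈ 1616 lb.
ΣF_y = 0: P_y + 1615.96 − 250 − 1850 = 0 → P_y = 484.0 lb.
ΣF_x = 0: no horizontal applied forces, so P_x = 0.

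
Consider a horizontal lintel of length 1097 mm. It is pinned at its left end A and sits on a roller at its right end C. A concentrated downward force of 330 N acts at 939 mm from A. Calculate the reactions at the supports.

Moments about A: C_y·1097 − 330·939 = 0 → C_y = 309870/1097 = 282.47 ≈ 282.5 N.
ΣF_y = 0: A_y + 282.47 − 330 = 0 → A_y = 47.53 N.
ΣF_x = 0: no horizontal applied forces, so A_x = 0.

A_x = 0, A_y = 47.53 N, C_y = 282.5 N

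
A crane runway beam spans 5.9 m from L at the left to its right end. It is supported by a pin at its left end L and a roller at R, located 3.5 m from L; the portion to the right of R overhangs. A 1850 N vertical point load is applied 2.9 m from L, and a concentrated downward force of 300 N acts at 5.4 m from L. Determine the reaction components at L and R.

Taking moments about L: R_y·3.5 − 1850·2.9 − 300·5.4 = 0 → R_y = 6985/3.5 = 1995.71 ≈ 1996 N.
ΣF_y = 0: L_y + 1995.71 − 1850 − 300 = 0 → L_y = 154.3 N.
ΣF_x = 0: no horizontal applied forces, so L_x = 0.

L_x = 0, L_y = 154.3 N, R_y = 1996 N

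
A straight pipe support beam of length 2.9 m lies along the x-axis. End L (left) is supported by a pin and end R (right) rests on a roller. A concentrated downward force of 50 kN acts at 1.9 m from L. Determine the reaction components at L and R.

Taking moments about L: R_y·2.9 − 50·1.9 = 0 → R_y = 95/2.9 = 32.7586 ≈ 32.76 kN.
ΣF_y = 0: L_y + 32.7586 − 50 = 0 → L_y = 17.24 kN.
ΣF_x = 0: no horizontal applied forces, so L_x = 0.

L_x = 0, L_y = 17.24 kN, R_y = 32.76 kN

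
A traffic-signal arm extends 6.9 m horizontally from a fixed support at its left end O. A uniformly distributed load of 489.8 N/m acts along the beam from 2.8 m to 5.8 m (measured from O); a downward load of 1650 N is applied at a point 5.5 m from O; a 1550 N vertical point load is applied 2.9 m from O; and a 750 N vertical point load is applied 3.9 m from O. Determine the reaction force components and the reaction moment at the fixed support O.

O_x = 0, O_y = 5419 N, M_O = 22810 N·m

Resultant of the distributed load: 489.8 × 3 = 1469.4 N at 4.3 m from O.
ΣF_x = 0: O_x = 0.
ΣF_y = 0: O_y − 489.8·3 − 1650 − 1550 − 750 = 0 → O_y = 5419 N.
ΣM about O: M_O − (489.8·3)·4.3 − 1650·5.5 − 1550·2.9 − 750·3.9 = 0 → M_O = 22810 N·m.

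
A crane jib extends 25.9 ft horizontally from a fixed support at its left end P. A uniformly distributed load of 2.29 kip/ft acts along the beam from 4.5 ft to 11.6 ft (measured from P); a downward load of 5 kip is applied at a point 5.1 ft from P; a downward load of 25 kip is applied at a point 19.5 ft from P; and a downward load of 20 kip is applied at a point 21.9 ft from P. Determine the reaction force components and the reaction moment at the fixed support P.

P_x = 0, P_y = 66.26 kip, M_P = 1082 kip·ft

Resultant of the distributed load: 2.29 × 7.1 = 16.259 kip at 8.05 ft from P.
ΣF_x = 0: P_x = 0.
ΣF_y = 0: P_y − 2.29·7.1 − 5 − 25 − 20 = 0 → P_y = 66.26 kip.
ΣM about P: M_P − (2.29·7.1)·8.05 − 5·5.1 − 25·19.5 − 20·21.9 = 0 → M_P = 1082 kip·ft.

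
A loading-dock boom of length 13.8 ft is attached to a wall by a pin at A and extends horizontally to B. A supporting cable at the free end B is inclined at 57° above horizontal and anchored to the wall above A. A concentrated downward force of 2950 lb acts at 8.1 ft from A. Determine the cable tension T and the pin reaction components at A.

T = 2065 lb, A_x = 1124 lb, A_y = 1218 lb

ΣM about A: T·sin57°·13.8 − 2950·8.1 = 0 → T = 23895/(13.8·0.838671) = 2064.6 ≈ 2065 lb.
ΣF_x = 0: A_x − T·cos57° = 0 → A_x = 2064.6 × 0.544639 = 1124 lb.
ΣF_y = 0: A_y + T·sin57° − 2950 = 0 → A_y = 2950 − 2064.6 × 0.838671 = 1218 lb.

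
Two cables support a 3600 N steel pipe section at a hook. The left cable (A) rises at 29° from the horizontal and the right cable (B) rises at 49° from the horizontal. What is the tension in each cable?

T_A = 2415 N, T_B = 3219 N

ΣF_x = 0: −T_A·cos29° + T_B·cos49° = 0 → T_B = 1.33314·T_A.
ΣF_y = 0: T_A·sin29° + T_B·sin49° = 3600.
Substitute: T_A·(0.48481 + 1.33314·0.75471) = 3600 → T_A = 2414.58 ≈ 2415 N.
Then T_B = 1.33314 × 2414.58 = 3219 N.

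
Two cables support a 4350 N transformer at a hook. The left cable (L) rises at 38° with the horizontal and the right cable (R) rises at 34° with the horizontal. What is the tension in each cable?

T_L = 3792 N, T_R = 3604 N

ΣF_x = 0: −T_L·cos38° + T_R·cos34° = 0 → T_R = 0.950513·T_L.
ΣF_y = 0: T_L·sin38° + T_R·sin34° = 4350.
Substitute: T_L·(0.615661 + 0.950513·0.559193) = 4350 → T_L = 3791.9 ≈ 3792 N.
Then T_R = 0.950513 × 3791.9 = 3604 N.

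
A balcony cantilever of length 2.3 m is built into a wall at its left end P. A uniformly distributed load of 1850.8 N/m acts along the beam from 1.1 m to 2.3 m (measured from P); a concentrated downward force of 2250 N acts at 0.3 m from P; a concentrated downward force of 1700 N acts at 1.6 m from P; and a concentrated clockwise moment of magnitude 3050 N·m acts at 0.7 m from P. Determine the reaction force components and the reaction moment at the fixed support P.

Resultant of the distributed load: 1850.8 × 1.2 = 2220.96 N at 1.7 m from P.
ΣF_x = 0: P_x = 0.
ΣF_y = 0: P_y − 1850.8·1.2 − 2250 − 1700 = 0 → P_y = 6171 N.
ΣM about P: M_P − (1850.8·1.2)·1.7 − 2250·0.3 − 1700·1.6 − 3050 = 0 → M_P = 10220 N·m.

P_x = 0, P_y = 6171 N, M_P = 10220 N·m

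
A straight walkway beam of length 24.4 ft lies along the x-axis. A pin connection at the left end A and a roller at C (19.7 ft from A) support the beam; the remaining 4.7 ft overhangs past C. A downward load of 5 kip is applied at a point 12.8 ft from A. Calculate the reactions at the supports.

Taking moments about A: C_y·19.7 − 5·12.8 = 0 → C_y = 64/19.7 = 3.24873 ≈ 3.249 kip.
ΣF_y = 0: A_y + 3.24873 − 5 = 0 → A_y = 1.751 kip.
ΣF_x = 0: no horizontal applied forces, so A_x = 0.

A_x = 0, A_y = 1.751 kip, C_y = 3.249 kip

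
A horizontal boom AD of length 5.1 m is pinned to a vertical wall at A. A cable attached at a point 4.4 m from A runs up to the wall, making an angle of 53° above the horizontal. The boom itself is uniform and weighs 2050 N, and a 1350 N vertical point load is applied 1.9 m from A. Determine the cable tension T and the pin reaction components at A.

T = 2218 N, A_x = 1335 N, A_y = 1629 N

ΣM about A: T·sin53°·4.4 − 2050·2.55 − 1350·1.9 = 0 → T = 7792.5/(4.4·0.798636) = 2217.56 ≈ 2218 N.
ΣF_x = 0: A_x − T·cos53° = 0 → A_x = 2217.56 × 0.601815 = 1335 N.
ΣF_y = 0: A_y + T·sin53° − 2050 − 1350 = 0 → A_y = 3400 − 2217.56 × 0.798636 = 1629 N.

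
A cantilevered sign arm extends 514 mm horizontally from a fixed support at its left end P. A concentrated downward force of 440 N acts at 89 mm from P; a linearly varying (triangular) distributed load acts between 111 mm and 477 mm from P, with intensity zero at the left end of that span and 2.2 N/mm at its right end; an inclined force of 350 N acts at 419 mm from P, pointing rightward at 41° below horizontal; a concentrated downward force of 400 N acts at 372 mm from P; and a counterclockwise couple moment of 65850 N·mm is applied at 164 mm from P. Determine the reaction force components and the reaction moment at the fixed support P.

Resultant of the triangular load: ½ × 2.2 × 366 = 402.6 N, acting at 355 mm from P (one-third of the span from the peak).
ΣF_x = 0: P_x + 350·cos41° = 0 → P_x = -264.1 N.
ΣF_y = 0: P_y − 440 − ½·2.2·366 − 350·sin41° − 400 = 0 → P_y = 1472 N.
ΣM about P: M_P − 440·89 − (½·2.2·366)·355 − 350·sin41°·419 − 400·372 + 65850 = 0 → M_P = 361200 N·mm.

P_x = -264.1 N, P_y = 1472 N, M_P = 361200 N·mm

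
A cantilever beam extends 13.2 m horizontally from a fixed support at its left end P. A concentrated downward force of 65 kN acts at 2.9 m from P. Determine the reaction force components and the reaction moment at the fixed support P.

ΣF_x = 0: P_x = 0.
ΣF_y = 0: P_y − 65 = 0 → P_y = 65.00 kN.
ΣM about P: M_P − 65·2.9 = 0 → M_P = 188.5 kN·m.

P_x = 0, P_y = 65.00 kN, M_P = 188.5 kN·m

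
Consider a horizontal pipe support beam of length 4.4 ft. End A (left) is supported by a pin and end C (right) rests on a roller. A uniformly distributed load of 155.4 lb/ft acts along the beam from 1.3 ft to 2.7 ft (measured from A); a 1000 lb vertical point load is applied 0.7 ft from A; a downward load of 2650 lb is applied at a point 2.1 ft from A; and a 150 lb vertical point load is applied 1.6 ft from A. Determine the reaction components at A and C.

Resultant of the distributed load: 155.4 × 1.4 = 217.56 lb at 2 ft from A.
Moments about A: C_y·4.4 − (155.4·1.4)·2 − 1000·0.7 − 2650·2.1 − 150·1.6 = 0 → C_y = 6940.12/4.4 = 1577.3 ≈ 1577 lb.
ΣF_y = 0: A_y + 1577.3 − 155.4·1.4 − 1000 − 2650 − 150 = 0 → A_y = 2440 lb.
ΣF_x = 0: no horizontal applied forces, so A_x = 0.

A_x = 0, A_y = 2440 lb, C_y = 1577 lb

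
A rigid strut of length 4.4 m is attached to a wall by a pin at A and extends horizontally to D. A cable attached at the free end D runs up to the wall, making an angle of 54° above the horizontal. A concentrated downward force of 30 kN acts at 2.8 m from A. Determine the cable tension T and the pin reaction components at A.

ΣM about A: T·sin54°·4.4 − 30·2.8 = 0 → T = 84/(4.4·0.809017) = 23.5977 ≈ 23.60 kN.
ΣF_x = 0: A_x − T·cos54° = 0 → A_x = 23.5977 × 0.587785 = 13.87 kN.
ΣF_y = 0: A_y + T·sin54° − 30 = 0 → A_y = 30 − 23.5977 × 0.809017 = 10.91 kN.

T = 23.60 kN, A_x = 13.87 kN, A_y = 10.91 kN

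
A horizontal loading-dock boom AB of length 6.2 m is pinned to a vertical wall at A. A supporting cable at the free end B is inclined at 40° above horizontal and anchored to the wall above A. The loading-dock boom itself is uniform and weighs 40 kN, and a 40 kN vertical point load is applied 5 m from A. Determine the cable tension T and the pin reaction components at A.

T = 81.30 kN, A_x = 62.28 kN, A_y = 27.74 kN

ΣM about A: T·sin40°·6.2 − 40·3.1 − 40·5 = 0 → T = 324/(6.2·0.642788) = 81.2991 ≈ 81.30 kN.
ΣF_x = 0: A_x − T·cos40° = 0 → A_x = 81.2991 × 0.766044 = 62.28 kN.
ΣF_y = 0: A_y + T·sin40° − 40 − 40 = 0 → A_y = 80 − 81.2991 × 0.642788 = 27.74 kN.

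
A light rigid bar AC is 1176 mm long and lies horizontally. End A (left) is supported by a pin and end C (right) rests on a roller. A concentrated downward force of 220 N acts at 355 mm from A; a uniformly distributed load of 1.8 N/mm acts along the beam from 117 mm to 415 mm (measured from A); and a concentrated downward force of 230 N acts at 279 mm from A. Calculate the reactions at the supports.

A_x = 0, A_y = 744.1 N, C_y = 242.3 N

Resultant of the distributed load: 1.8 × 298 = 536.4 N at 266 mm from A.
ΣM about A: C_y·1176 − 220·355 − (1.8·298)·266 − 230·279 = 0 → C_y = 284952.4/1176 = 242.306 ≈ 242.3 N.
ΣF_y = 0: A_y + 242.306 − 220 − 1.8·298 − 230 = 0 → A_y = 744.1 N.
ΣF_x = 0: no horizontal applied forces, so A_x = 0.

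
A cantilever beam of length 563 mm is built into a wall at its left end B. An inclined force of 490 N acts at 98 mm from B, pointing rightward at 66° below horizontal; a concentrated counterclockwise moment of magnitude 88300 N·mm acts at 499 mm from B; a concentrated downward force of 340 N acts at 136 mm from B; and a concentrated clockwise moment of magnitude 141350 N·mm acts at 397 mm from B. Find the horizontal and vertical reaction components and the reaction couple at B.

B_x = -199.3 N, B_y = 787.6 N, M_B = 143200 N·mm

ΣF_x = 0: B_x + 490·cos66° = 0 → B_x = -199.3 N.
ΣF_y = 0: B_y − 490·sin66° − 340 = 0 → B_y = 787.6 N.
ΣM about B: M_B − 490·sin66°·98 + 88300 − 340·136 − 141350 = 0 → M_B = 143200 N·mm.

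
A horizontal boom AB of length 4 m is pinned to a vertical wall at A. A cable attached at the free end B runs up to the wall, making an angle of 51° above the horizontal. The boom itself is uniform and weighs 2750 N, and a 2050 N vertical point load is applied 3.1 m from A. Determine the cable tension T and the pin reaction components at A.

T = 3814 N, A_x = 2400 N, A_y = 1836 N

ΣM about A: T·sin51°·4 − 2750·2 − 2050·3.1 = 0 → T = 11855/(4·0.777146) = 3813.63 ≈ 3814 N.
ΣF_x = 0: A_x − T·cos51° = 0 → A_x = 3813.63 × 0.62932 = 2400 N.
ΣF_y = 0: A_y + T·sin51° − 2750 − 2050 = 0 → A_y = 4800 − 3813.63 × 0.777146 = 1836 N.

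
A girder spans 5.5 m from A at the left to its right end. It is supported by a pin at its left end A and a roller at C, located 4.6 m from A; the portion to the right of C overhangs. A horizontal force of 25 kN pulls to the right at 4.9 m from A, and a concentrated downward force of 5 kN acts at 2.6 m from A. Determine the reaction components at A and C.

Moments about A: C_y·4.6 − 5·2.6 = 0 → C_y = 13/4.6 = 2.82609 ≈ 2.826 kN.
ΣF_y = 0: A_y + 2.82609 − 5 = 0 → A_y = 2.174 kN.
ΣF_x = 0: A_x + 25 = 0 → A_x = -25.00 kN.

A_x = -25.00 kN, A_y = 2.174 kN, C_y = 2.826 kN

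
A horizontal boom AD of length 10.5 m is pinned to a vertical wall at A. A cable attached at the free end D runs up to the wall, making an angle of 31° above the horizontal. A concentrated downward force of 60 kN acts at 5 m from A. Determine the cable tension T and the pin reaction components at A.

ΣM about A: T·sin31°·10.5 − 60·5 = 0 → T = 300/(10.5·0.515038) = 55.4744 ≈ 55.47 kN.
ΣF_x = 0: A_x − T·cos31° = 0 → A_x = 55.4744 × 0.857167 = 47.55 kN.
ΣF_y = 0: A_y + T·sin31° − 60 = 0 → A_y = 60 − 55.4744 × 0.515038 = 31.43 kN.

T = 55.47 kN, A_x = 47.55 kN, A_y = 31.43 kN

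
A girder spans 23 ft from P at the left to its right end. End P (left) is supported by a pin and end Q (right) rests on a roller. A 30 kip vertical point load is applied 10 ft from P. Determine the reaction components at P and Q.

P_x = 0, P_y = 16.96 kip, Q_y = 13.04 kip

Moments about P: Q_y·23 − 30·10 = 0 → Q_y = 300/23 = 13.0435 ≈ 13.04 kip.
ΣF_y = 0: P_y + 13.0435 − 30 = 0 → P_y = 16.96 kip.
ΣF_x = 0: no horizontal applied forces, so P_x = 0.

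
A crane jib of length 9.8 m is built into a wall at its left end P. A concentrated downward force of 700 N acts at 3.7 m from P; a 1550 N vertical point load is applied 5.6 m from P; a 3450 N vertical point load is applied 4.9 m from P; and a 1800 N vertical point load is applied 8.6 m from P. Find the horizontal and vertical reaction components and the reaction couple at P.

P_x = 0, P_y = 7500 N, M_P = 43660 N·m

ΣF_x = 0: P_x = 0.
ΣF_y = 0: P_y − 700 − 1550 − 3450 − 1800 = 0 → P_y = 7500 N.
ΣM about P: M_P − 700·3.7 − 1550·5.6 − 3450·4.9 − 1800·8.6 = 0 → M_P = 43660 N·m.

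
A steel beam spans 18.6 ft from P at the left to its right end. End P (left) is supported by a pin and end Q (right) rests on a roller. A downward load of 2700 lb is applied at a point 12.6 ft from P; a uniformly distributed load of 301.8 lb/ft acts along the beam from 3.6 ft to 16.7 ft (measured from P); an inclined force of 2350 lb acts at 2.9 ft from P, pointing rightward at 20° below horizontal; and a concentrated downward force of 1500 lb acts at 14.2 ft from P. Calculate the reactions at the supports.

P_x = -2208 lb, P_y = 3700 lb, Q_y = 5257 lb

Resultant of the distributed load: 301.8 × 13.1 = 3953.58 lb at 10.15 ft from P.
Taking moments about P: Q_y·18.6 − 2700·12.6 − (301.8·13.1)·10.15 − 2350·sin20°·2.9 − 1500·14.2 = 0 → Q_y = 97779.7/18.6 = 5256.97 ≈ 5257 lb.
ΣF_y = 0: P_y + 5256.97 − 2700 − 301.8·13.1 − 2350·sin20° − 1500 = 0 → P_y = 3700 lb.
ΣF_x = 0: P_x + 2350·cos20° = 0 → P_x = -2208 lb.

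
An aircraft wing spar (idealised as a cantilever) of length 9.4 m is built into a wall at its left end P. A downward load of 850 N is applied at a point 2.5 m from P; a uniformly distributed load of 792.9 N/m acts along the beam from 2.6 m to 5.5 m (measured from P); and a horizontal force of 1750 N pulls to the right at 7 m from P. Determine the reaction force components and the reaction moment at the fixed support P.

Resultant of the distributed load: 792.9 × 2.9 = 2299.41 N at 4.05 m from P.
ΣF_x = 0: P_x + 1750 = 0 → P_x = -1750 N.
ΣF_y = 0: P_y − 850 − 792.9·2.9 = 0 → P_y = 3149 N.
ΣM about P: M_P − 850·2.5 − (792.9·2.9)·4.05 = 0 → M_P = 11440 N·m.

P_x = -1750 N, P_y = 3149 N, M_P = 11440 N·m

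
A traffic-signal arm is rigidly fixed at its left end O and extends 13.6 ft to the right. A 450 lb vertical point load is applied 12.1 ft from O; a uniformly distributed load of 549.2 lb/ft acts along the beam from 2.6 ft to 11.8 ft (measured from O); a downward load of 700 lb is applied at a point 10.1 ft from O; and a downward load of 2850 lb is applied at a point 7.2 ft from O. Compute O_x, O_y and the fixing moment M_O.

O_x = 0, O_y = 9053 lb, M_O = 69410 lb·ft

Resultant of the distributed load: 549.2 × 9.2 = 5052.64 lb at 7.2 ft from O.
ΣF_x = 0: O_x = 0.
ΣF_y = 0: O_y − 450 − 549.2·9.2 − 700 − 2850 = 0 → O_y = 9053 lb.
ΣM about O: M_O − 450·12.1 − (549.2·9.2)·7.2 − 700·10.1 − 2850·7.2 = 0 → M_O = 69410 lb·ft.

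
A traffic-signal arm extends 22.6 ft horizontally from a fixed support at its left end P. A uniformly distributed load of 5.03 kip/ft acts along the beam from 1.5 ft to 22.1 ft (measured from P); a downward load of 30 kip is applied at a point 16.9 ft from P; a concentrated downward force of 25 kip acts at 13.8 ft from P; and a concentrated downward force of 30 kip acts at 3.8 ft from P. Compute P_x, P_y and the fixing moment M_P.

P_x = 0, P_y = 188.6 kip, M_P = 2189 kip·ft

Resultant of the distributed load: 5.03 × 20.6 = 103.618 kip at 11.8 ft from P.
ΣF_x = 0: P_x = 0.
ΣF_y = 0: P_y − 5.03·20.6 − 30 − 25 − 30 = 0 → P_y = 188.6 kip.
ΣM about P: M_P − (5.03·20.6)·11.8 − 30·16.9 − 25·13.8 − 30·3.8 = 0 → M_P = 2189 kip·ft.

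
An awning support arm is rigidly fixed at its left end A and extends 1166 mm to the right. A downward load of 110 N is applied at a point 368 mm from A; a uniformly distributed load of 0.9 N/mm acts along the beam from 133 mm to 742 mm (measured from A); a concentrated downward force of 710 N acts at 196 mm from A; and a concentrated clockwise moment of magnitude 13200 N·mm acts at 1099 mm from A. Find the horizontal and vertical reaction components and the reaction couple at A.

Resultant of the distributed load: 0.9 × 609 = 548.1 N at 437.5 mm from A.
ΣF_x = 0: A_x = 0.
ΣF_y = 0: A_y − 110 − 0.9·609 − 710 = 0 → A_y = 1368 N.
ΣM about A: M_A − 110·368 − (0.9·609)·437.5 − 710·196 − 13200 = 0 → M_A = 432600 N·mm.

A_x = 0, A_y = 1368 N, M_A = 432600 N·mm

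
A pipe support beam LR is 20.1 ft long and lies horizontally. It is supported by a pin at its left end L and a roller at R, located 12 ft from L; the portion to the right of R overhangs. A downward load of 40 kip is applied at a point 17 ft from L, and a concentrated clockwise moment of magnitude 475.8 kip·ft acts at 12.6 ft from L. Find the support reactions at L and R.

L_x = 0, L_y = -56.32 kip, R_y = 96.32 kip

ΣM about L: R_y·12 − 40·17 − 475.8 = 0 → R_y = 1155.8/12 = 96.3167 ≈ 96.32 kip.
ΣF_y = 0: L_y + 96.3167 − 40 = 0 → L_y = -56.32 kip.
ΣF_x = 0: no horizontal applied forces, so L_x = 0.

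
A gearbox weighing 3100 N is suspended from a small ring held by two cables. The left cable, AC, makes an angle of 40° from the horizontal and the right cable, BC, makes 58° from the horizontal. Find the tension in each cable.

T_AC = 1659 N, T_BC = 2398 N

ΣF_x = 0: −T_AC·cos40° + T_BC·cos58° = 0 → T_BC = 1.44559·T_AC.
ΣF_y = 0: T_AC·sin40° + T_BC·sin58° = 3100.
Substitute: T_AC·(0.642788 + 1.44559·0.848048) = 3100 → T_AC = 1658.89 ≈ 1659 N.
Then T_BC = 1.44559 × 1658.89 = 2398 N.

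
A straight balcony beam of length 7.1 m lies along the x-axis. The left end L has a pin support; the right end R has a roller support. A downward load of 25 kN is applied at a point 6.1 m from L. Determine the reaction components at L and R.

L_x = 0, L_y = 3.521 kN, R_y = 21.48 kN

Moments about L: R_y·7.1 − 25·6.1 = 0 → R_y = 152.5/7.1 = 21.4789 ≈ 21.48 kN.
ΣF_y = 0: L_y + 21.4789 − 25 = 0 → L_y = 3.521 kN.
ΣF_x = 0: no horizontal applied forces, so L_x = 0.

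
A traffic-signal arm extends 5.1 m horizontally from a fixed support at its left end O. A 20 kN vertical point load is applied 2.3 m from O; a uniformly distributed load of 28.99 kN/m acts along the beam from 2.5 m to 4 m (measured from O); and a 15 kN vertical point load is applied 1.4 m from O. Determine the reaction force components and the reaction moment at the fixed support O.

O_x = 0, O_y = 78.48 kN, M_O = 208.3 kN·m

Resultant of the distributed load: 28.99 × 1.5 = 43.485 kN at 3.25 m from O.
ΣF_x = 0: O_x = 0.
ΣF_y = 0: O_y − 20 − 28.99·1.5 − 15 = 0 → O_y = 78.48 kN.
ΣM about O: M_O − 20·2.3 − (28.99·1.5)·3.25 − 15·1.4 = 0 → M_O = 208.3 kN·m.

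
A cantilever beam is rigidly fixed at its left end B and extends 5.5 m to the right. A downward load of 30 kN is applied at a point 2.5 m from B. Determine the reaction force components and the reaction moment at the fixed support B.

B_x = 0, B_y = 30.00 kN, M_B = 75.00 kN·m

ΣF_x = 0: B_x = 0.
ΣF_y = 0: B_y − 30 = 0 → B_y = 30.00 kN.
ΣM about B: M_B − 30·2.5 = 0 → M_B = 75.00 kN·m.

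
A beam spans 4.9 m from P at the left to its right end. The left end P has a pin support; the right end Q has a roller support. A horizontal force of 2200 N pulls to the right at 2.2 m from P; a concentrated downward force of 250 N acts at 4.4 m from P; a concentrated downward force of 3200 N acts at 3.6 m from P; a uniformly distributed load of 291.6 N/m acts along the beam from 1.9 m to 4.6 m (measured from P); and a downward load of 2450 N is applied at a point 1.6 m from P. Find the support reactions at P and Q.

P_x = -2200 N, P_y = 2790 N, Q_y = 3898 N

Resultant of the distributed load: 291.6 × 2.7 = 787.32 N at 3.25 m from P.
Moments about P: Q_y·4.9 − 250·4.4 − 3200·3.6 − (291.6·2.7)·3.25 − 2450·1.6 = 0 → Q_y = 19098.79/4.9 = 3897.71 ≈ 3898 N.
ΣF_y = 0: P_y + 3897.71 − 250 − 3200 − 291.6·2.7 − 2450 = 0 → P_y = 2790 N.
ΣF_x = 0: P_x + 2200 = 0 → P_x = -2200 N.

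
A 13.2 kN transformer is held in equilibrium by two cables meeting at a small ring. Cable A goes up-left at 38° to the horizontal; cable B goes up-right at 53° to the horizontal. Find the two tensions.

T_A = 7.945 kN, T_B = 10.40 kN

ΣF_x = 0: −T_A·cos38° + T_B·cos53° = 0 → T_B = 1.30939·T_A.
ΣF_y = 0: T_A·sin38° + T_B·sin53° = 13.2.
Substitute: T_A·(0.615661 + 1.30939·0.798636) = 13.2 → T_A = 7.94517 ≈ 7.945 kN.
Then T_B = 1.30939 × 7.94517 = 10.40 kN.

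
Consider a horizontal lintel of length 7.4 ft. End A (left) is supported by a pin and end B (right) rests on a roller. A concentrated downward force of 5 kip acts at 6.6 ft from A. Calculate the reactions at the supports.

Taking moments about A: B_y·7.4 − 5·6.6 = 0 → B_y = 33/7.4 = 4.45946 ≈ 4.459 kip.
ΣF_y = 0: A_y + 4.45946 − 5 = 0 → A_y = 0.5405 kip.
ΣF_x = 0: no horizontal applied forces, so A_x = 0.

A_x = 0, A_y = 0.5405 kip, B_y = 4.459 kip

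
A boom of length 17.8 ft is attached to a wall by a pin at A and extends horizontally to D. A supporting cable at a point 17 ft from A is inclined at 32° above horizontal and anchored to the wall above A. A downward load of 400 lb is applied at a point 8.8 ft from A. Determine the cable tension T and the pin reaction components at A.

ΣM about A: T·sin32°·17 − 400·8.8 = 0 → T = 3520/(17·0.529919) = 390.737 ≈ 390.7 lb.
ΣF_x = 0: A_x − T·cos32° = 0 → A_x = 390.737 × 0.848048 = 331.4 lb.
ΣF_y = 0: A_y + T·sin32° − 400 = 0 → A_y = 400 − 390.737 × 0.529919 = 192.9 lb.

T = 390.7 lb, A_x = 331.4 lb, A_y = 192.9 lb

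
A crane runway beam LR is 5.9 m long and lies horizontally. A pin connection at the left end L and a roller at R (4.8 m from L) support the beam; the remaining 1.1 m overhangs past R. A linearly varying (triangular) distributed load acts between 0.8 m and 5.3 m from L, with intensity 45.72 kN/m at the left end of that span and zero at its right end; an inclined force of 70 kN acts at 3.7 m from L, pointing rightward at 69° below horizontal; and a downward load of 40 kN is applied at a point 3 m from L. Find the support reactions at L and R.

L_x = -25.09 kN, L_y = 83.55 kN, R_y = 124.7 kN

Resultant of the triangular load: ½ × 45.72 × 4.5 = 102.87 kN, acting at 2.3 m from L (one-third of the span from the peak).
Taking moments about L: R_y·4.8 − (½·45.72·4.5)·2.3 − 70·sin69°·3.7 − 40·3 = 0 → R_y = 598.398/4.8 = 124.666 ≈ 124.7 kN.
ΣF_y = 0: L_y + 124.666 − ½·45.72·4.5 − 70·sin69° − 40 = 0 → L_y = 83.55 kN.
ΣF_x = 0: L_x + 70·cos69° = 0 → L_x = -25.09 kN.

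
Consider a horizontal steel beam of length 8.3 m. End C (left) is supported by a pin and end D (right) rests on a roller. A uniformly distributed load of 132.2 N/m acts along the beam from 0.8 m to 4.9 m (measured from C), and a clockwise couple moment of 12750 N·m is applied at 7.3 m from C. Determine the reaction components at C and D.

Resultant of the distributed load: 132.2 × 4.1 = 542.02 N at 2.85 m from C.
Moments about C: D_y·8.3 − (132.2·4.1)·2.85 − 12750 = 0 → D_y = 14294.757/8.3 = 1722.26 ≈ 1722 N.
ΣF_y = 0: C_y + 1722.26 − 132.2·4.1 = 0 → C_y = -1180 N.
ΣF_x = 0: no horizontal applied forces, so C_x = 0.

C_x = 0, C_y = -1180 N, D_y = 1722 N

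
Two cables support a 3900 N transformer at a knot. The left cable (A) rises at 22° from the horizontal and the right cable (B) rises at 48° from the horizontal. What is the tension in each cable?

ΣF_x = 0: −T_A·cos22° + T_B·cos48° = 0 → T_B = 1.38565·T_A.
ΣF_y = 0: T_A·sin22° + T_B·sin48° = 3900.
Substitute: T_A·(0.374607 + 1.38565·0.743145) = 3900 → T_A = 2777.09 ≈ 2777 N.
Then T_B = 1.38565 × 2777.09 = 3848 N.

T_A = 2777 N, T_B = 3848 N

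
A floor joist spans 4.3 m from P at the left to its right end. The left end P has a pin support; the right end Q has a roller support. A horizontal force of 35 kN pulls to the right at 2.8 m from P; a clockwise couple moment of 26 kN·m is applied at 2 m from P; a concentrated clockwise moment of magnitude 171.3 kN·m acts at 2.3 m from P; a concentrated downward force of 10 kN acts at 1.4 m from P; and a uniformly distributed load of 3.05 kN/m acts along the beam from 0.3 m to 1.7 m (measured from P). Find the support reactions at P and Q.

P_x = -35.00 kN, P_y = -35.86 kN, Q_y = 50.13 kN

Resultant of the distributed load: 3.05 × 1.4 = 4.27 kN at 1 m from P.
ΣM about P: Q_y·4.3 − 26 − 171.3 − 10·1.4 − (3.05·1.4)·1 = 0 → Q_y = 215.57/4.3 = 50.1326 ≈ 50.13 kN.
ΣF_y = 0: P_y + 50.1326 − 10 − 3.05·1.4 = 0 → P_y = -35.86 kN.
ΣF_x = 0: P_x + 35 = 0 → P_x = -35.00 kN.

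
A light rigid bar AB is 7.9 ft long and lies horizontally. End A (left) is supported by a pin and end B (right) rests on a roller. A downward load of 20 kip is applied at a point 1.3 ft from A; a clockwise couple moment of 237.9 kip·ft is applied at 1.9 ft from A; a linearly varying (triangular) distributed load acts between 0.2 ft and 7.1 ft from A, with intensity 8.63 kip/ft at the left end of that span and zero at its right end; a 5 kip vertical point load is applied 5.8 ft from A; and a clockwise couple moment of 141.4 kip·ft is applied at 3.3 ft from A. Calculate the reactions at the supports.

Resultant of the triangular load: ½ × 8.63 × 6.9 = 29.7735 kip, acting at 2.5 ft from A (one-third of the span from the peak).
ΣM about A: B_y·7.9 − 20·1.3 − 237.9 − (½·8.63·6.9)·2.5 − 5·5.8 − 141.4 = 0 → B_y = 508.73375/7.9 = 64.3967 ≈ 64.40 kip.
ΣF_y = 0: A_y + 64.3967 − 20 − ½·8.63·6.9 − 5 = 0 → A_y = -9.623 kip.
ΣF_x = 0: no horizontal applied forces, so A_x = 0.

A_x = 0, A_y = -9.623 kip, B_y = 64.40 kip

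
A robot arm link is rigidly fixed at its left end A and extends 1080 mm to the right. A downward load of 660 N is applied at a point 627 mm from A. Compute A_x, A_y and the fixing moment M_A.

ΣF_x = 0: A_x = 0.
ΣF_y = 0: A_y − 660 = 0 → A_y = 660.0 N.
ΣM about A: M_A − 660·627 = 0 → M_A = 413800 N·mm.

A_x = 0, A_y = 660.0 N, M_A = 413800 N·mm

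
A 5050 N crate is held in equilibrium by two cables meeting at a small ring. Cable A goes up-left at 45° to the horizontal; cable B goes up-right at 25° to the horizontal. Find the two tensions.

T_A = 4871 N, T_B = 3800 N

ΣF_x = 0: −T_A·cos45° + T_B·cos25° = 0 → T_B = 0.780206·T_A.
ΣF_y = 0: T_A·sin45° + T_B·sin25° = 5050.
Substitute: T_A·(0.707107 + 0.780206·0.422618) = 5050 → T_A = 4870.59 ≈ 4871 N.
Then T_B = 0.780206 × 4870.59 = 3800 N.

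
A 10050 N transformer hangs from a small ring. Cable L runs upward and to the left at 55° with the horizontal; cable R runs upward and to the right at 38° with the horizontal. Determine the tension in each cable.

ΣF_x = 0: −T_L·cos55° + T_R·cos38° = 0 → T_R = 0.727879·T_L.
ΣF_y = 0: T_L·sin55° + T_R·sin38° = 10050.
Substitute: T_L·(0.819152 + 0.727879·0.615661) = 10050 → T_L = 7930.38 ≈ 7930 N.
Then T_R = 0.727879 × 7930.38 = 5772 N.

T_L = 7930 N, T_R = 5772 N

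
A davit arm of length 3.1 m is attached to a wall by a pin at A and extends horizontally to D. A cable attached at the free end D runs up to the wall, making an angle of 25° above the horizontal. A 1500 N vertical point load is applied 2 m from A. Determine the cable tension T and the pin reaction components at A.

T = 2290 N, A_x = 2075 N, A_y = 532.3 N

ΣM about A: T·sin25°·3.1 − 1500·2 = 0 → T = 3000/(3.1·0.422618) = 2289.87 ≈ 2290 N.
ΣF_x = 0: A_x − T·cos25° = 0 → A_x = 2289.87 × 0.906308 = 2075 N.
ΣF_y = 0: A_y + T·sin25° − 1500 = 0 → A_y = 1500 − 2289.87 × 0.422618 = 532.3 N.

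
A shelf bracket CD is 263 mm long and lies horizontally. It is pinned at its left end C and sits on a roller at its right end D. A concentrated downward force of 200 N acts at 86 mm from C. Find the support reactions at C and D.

C_x = 0, C_y = 134.6 N, D_y = 65.40 N

ΣM about C: D_y·263 − 200·86 = 0 → D_y = 17200/263 = 65.3992 ≈ 65.40 N.
ΣF_y = 0: C_y + 65.3992 − 200 = 0 → C_y = 134.6 N.
ΣF_x = 0: no horizontal applied forces, so C_x = 0.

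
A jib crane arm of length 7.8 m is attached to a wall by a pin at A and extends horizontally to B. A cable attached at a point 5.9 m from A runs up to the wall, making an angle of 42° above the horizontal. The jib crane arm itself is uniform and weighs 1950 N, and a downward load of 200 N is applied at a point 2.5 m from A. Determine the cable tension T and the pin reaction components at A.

ΣM about A: T·sin42°·5.9 − 1950·3.9 − 200·2.5 = 0 → T = 8105/(5.9·0.669131) = 2053 N.
ΣF_x = 0: A_x − T·cos42° = 0 → A_x = 2053 × 0.743145 = 1526 N.
ΣF_y = 0: A_y + T·sin42° − 1950 − 200 = 0 → A_y = 2150 − 2053 × 0.669131 = 776.3 N.

T = 2053 N, A_x = 1526 N, A_y = 776.3 N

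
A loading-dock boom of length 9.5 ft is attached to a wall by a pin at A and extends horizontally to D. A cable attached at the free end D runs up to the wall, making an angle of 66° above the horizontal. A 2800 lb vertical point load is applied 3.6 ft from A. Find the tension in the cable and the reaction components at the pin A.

T = 1161 lb, A_x = 472.4 lb, A_y = 1739 lb

ΣM about A: T·sin66°·9.5 − 2800·3.6 = 0 → T = 10080/(9.5·0.913545) = 1161.47 ≈ 1161 lb.
ΣF_x = 0: A_x − T·cos66° = 0 → A_x = 1161.47 × 0.406737 = 472.4 lb.
ΣF_y = 0: A_y + T·sin66° − 2800 = 0 → A_y = 2800 − 1161.47 × 0.913545 = 1739 lb.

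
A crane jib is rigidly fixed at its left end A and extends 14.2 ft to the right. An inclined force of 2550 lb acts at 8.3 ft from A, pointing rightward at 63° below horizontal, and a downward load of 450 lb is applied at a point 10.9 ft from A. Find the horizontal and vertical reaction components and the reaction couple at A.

ΣF_x = 0: A_x + 2550·cos63° = 0 → A_x = -1158 lb.
ΣF_y = 0: A_y − 2550·sin63° − 450 = 0 → A_y = 2722 lb.
ΣM about A: M_A − 2550·sin63°·8.3 − 450·10.9 = 0 → M_A = 23760 lb·ft.

A_x = -1158 lb, A_y = 2722 lb, M_A = 23760 lb·ft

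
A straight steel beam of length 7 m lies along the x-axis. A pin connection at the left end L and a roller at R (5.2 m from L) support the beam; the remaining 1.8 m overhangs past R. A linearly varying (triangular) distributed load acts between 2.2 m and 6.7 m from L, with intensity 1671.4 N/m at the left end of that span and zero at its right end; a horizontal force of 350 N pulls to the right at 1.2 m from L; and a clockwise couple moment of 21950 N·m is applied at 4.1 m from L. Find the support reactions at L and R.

L_x = -350.0 N, L_y = -3136 N, R_y = 6897 N

Resultant of the triangular load: ½ × 1671.4 × 4.5 = 3760.65 N, acting at 3.7 m from L (one-third of the span from the peak).
ΣM about L: R_y·5.2 − (½·1671.4·4.5)·3.7 − 21950 = 0 → R_y = 35864.405/5.2 = 6897 N.
ΣF_y = 0: L_y + 6897 − ½·1671.4·4.5 = 0 → L_y = -3136 N.
ΣF_x = 0: L_x + 350 = 0 → L_x = -350.0 N.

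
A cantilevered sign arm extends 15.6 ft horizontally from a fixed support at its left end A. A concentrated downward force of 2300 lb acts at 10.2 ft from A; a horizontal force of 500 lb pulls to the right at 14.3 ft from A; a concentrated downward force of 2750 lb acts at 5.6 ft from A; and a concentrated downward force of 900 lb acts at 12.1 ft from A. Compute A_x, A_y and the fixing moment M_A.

A_x = -500.0 lb, A_y = 5950 lb, M_A = 49750 lb·ft

ΣF_x = 0: A_x + 500 = 0 → A_x = -500.0 lb.
ΣF_y = 0: A_y − 2300 − 2750 − 900 = 0 → A_y = 5950 lb.
ΣM about A: M_A − 2300·10.2 − 2750·5.6 − 900·12.1 = 0 → M_A = 49750 lb·ft.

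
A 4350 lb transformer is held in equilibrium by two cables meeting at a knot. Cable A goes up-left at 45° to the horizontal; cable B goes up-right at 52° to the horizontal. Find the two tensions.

ΣF_x = 0: −T_A·cos45° + T_B·cos52° = 0 → T_B = 1.14853·T_A.
ΣF_y = 0: T_A·sin45° + T_B·sin52° = 4350.
Substitute: T_A·(0.707107 + 1.14853·0.788011) = 4350 → T_A = 2698.24 ≈ 2698 lb.
Then T_B = 1.14853 × 2698.24 = 3099 lb.

T_A = 2698 lb, T_B = 3099 lb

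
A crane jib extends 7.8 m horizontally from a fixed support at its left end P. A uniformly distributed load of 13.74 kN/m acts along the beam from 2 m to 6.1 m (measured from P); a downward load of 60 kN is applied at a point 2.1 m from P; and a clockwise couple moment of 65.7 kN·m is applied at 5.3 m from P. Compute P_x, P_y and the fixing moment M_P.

P_x = 0, P_y = 116.3 kN, M_P = 419.9 kN·m

Resultant of the distributed load: 13.74 × 4.1 = 56.334 kN at 4.05 m from P.
ΣF_x = 0: P_x = 0.
ΣF_y = 0: P_y − 13.74·4.1 − 60 = 0 → P_y = 116.3 kN.
ΣM about P: M_P − (13.74·4.1)·4.05 − 60·2.1 − 65.7 = 0 → M_P = 419.9 kN·m.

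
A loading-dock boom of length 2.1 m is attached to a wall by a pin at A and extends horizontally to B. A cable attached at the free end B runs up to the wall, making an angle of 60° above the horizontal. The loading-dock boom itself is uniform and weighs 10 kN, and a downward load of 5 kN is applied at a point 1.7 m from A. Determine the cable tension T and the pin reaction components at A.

ΣM about A: T·sin60°·2.1 − 10·1.05 − 5·1.7 = 0 → T = 19/(2.1·0.866025) = 10.4473 ≈ 10.45 kN.
ΣF_x = 0: A_x − T·cos60° = 0 → A_x = 10.4473 × 0.5 = 5.224 kN.
ΣF_y = 0: A_y + T·sin60° − 10 − 5 = 0 → A_y = 15 − 10.4473 × 0.866025 = 5.952 kN.

T = 10.45 kN, A_x = 5.224 kN, A_y = 5.952 kN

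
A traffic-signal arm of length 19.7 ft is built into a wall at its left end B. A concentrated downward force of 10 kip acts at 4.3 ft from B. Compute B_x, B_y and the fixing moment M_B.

ΣF_x = 0: B_x = 0.
ΣF_y = 0: B_y − 10 = 0 → B_y = 10.00 kip.
ΣM about B: M_B − 10·4.3 = 0 → M_B = 43.00 kip·ft.

B_x = 0, B_y = 10.00 kip, M_B = 43.00 kip·ft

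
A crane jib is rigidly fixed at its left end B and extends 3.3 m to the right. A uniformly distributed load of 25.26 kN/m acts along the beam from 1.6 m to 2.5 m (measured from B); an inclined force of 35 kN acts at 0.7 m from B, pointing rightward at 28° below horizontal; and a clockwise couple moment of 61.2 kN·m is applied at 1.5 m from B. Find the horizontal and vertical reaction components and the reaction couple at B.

B_x = -30.90 kN, B_y = 39.17 kN, M_B = 119.3 kN·m

Resultant of the distributed load: 25.26 × 0.9 = 22.734 kN at 2.05 m from B.
ΣF_x = 0: B_x + 35·cos28° = 0 → B_x = -30.90 kN.
ΣF_y = 0: B_y − 25.26·0.9 − 35·sin28° = 0 → B_y = 39.17 kN.
ΣM about B: M_B − (25.26·0.9)·2.05 − 35·sin28°·0.7 − 61.2 = 0 → M_B = 119.3 kN·m.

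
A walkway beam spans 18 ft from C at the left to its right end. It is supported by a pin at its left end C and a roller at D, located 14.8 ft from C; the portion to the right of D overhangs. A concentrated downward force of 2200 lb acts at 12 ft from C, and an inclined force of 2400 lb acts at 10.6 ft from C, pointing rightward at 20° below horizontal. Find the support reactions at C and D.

Moments about C: D_y·14.8 − 2200·12 − 2400·sin20°·10.6 = 0 → D_y = 35101/14.8 = 2371.69 ≈ 2372 lb.
ΣF_y = 0: C_y + 2371.69 − 2200 − 2400·sin20° = 0 → C_y = 649.2 lb.
ΣF_x = 0: C_x + 2400·cos20° = 0 → C_x = -2255 lb.

C_x = -2255 lb, C_y = 649.2 lb, D_y = 2372 lb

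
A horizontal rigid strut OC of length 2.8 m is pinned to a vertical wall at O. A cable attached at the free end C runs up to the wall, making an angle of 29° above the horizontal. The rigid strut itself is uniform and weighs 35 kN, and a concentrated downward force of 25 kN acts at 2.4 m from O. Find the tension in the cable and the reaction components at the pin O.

ΣM about O: T·sin29°·2.8 − 35·1.4 − 25·2.4 = 0 → T = 109/(2.8·0.48481) = 80.2966 ≈ 80.30 kN.
ΣF_x = 0: O_x − T·cos29° = 0 → O_x = 80.2966 × 0.87462 = 70.23 kN.
ΣF_y = 0: O_y + T·sin29° − 35 − 25 = 0 → O_y = 60 − 80.2966 × 0.48481 = 21.07 kN.

T = 80.30 kN, O_x = 70.23 kN, O_y = 21.07 kN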